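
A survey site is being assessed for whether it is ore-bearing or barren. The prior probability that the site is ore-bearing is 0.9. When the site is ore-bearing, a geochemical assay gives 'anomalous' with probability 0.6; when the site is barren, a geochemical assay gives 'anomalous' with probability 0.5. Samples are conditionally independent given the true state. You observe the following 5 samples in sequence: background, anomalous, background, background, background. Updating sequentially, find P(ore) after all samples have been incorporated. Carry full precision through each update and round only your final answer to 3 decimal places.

0.816

After 'background': P(ore) = 0.4·0.9000 / (0.4·0.9000 + 0.5·0.1000) ≈ 0.8780
After 'anomalous': P(ore) = 0.6·0.8780 / (0.6·0.8780 + 0.5·0.1220) ≈ 0.8963
After 'background': P(ore) = 0.4·0.8963 / (0.4·0.8963 + 0.5·0.1037) ≈ 0.8736
After 'background': P(ore) = 0.4·0.8736 / (0.4·0.8736 + 0.5·0.1264) ≈ 0.8469
After 'background': P(ore) = 0.4·0.8469 / (0.4·0.8469 + 0.5·0.1531) ≈ 0.8156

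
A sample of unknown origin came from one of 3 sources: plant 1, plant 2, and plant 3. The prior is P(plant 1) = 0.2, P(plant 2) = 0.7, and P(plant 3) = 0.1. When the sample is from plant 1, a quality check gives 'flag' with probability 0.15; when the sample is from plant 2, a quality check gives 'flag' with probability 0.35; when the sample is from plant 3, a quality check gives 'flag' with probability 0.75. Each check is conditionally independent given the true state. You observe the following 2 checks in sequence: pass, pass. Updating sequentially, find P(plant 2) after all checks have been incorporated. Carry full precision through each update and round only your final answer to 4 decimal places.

After 'pass': normaliser = 0.85·0.2000 + 0.65·0.7000 + 0.25·0.1000; P(plant 1) ≈ 0.2615, P(plant 2) ≈ 0.7000, P(plant 3) ≈ 0.0385
After 'pass': normaliser = 0.85·0.2615 + 0.65·0.7000 + 0.25·0.0385; P(plant 1) ≈ 0.3236, P(plant 2) ≈ 0.6624, P(plant 3) ≈ 0.0140

0.6624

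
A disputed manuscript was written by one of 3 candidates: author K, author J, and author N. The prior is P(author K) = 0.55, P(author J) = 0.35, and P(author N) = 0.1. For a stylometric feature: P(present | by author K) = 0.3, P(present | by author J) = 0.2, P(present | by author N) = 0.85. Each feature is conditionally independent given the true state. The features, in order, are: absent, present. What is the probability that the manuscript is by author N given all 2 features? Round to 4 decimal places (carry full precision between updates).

After 'absent': normaliser = 0.7·0.5500 + 0.8·0.3500 + 0.15·0.1000; P(author K) ≈ 0.5662, P(author J) ≈ 0.4118, P(author N) ≈ 0.0221
After 'present': normaliser = 0.3·0.5662 + 0.2·0.4118 + 0.85·0.0221; P(author K) ≈ 0.6269, P(author J) ≈ 0.3039, P(author N) ≈ 0.0692

0.0692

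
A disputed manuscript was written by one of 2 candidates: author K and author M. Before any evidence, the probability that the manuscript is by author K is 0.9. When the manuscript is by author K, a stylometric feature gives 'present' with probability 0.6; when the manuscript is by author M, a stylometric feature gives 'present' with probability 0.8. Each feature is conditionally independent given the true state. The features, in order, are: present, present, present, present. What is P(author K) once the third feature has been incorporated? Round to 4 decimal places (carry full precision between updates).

0.7915

Each posterior becomes the prior for the next update.
After 'present': P(author K) = 0.6·0.9000 / (0.6·0.9000 + 0.8·0.1000) ≈ 0.8710
After 'present': P(author K) = 0.6·0.8710 / (0.6·0.8710 + 0.8·0.1290) ≈ 0.8351
After 'present': P(author K) = 0.6·0.8351 / (0.6·0.8351 + 0.8·0.1649) ≈ 0.7915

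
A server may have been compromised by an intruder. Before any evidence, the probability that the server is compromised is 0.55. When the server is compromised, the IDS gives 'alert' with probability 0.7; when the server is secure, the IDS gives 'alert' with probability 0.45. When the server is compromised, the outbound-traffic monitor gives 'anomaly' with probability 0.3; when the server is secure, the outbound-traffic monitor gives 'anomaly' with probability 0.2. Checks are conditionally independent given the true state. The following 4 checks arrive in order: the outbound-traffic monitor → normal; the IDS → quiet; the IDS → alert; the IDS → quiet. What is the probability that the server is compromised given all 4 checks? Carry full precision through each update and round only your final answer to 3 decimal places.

0.331

After the outbound-traffic monitor='normal': P(compromised) = 0.7·0.5500 / (0.7·0.5500 + 0.8·0.4500) ≈ 0.5168
After the IDS='quiet': P(compromised) = 0.3·0.5168 / (0.3·0.5168 + 0.55·0.4832) ≈ 0.3684
After the IDS='alert': P(compromised) = 0.7·0.3684 / (0.7·0.3684 + 0.45·0.6316) ≈ 0.4757
After the IDS='quiet': P(compromised) = 0.3·0.4757 / (0.3·0.4757 + 0.55·0.5243) ≈ 0.3311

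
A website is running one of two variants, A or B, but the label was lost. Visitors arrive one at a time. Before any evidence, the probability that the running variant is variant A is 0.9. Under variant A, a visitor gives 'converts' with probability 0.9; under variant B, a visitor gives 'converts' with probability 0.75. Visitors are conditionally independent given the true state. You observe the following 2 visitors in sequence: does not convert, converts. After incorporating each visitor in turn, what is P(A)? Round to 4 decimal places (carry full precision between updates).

0.8120

After 'does not convert': P(A) = 0.1·0.9000 / (0.1·0.9000 + 0.25·0.1000) ≈ 0.7826
After 'converts': P(A) = 0.9·0.7826 / (0.9·0.7826 + 0.75·0.2174) ≈ 0.8120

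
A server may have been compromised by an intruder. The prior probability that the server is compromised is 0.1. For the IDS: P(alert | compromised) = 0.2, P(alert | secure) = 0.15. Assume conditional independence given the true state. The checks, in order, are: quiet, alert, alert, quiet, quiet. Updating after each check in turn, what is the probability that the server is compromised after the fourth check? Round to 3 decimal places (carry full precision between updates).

After 'quiet': P(compromised) = 0.8·0.1000 / (0.8·0.1000 + 0.85·0.9000) ≈ 0.0947
After 'alert': P(compromised) = 0.2·0.0947 / (0.2·0.0947 + 0.15·0.9053) ≈ 0.1224
After 'alert': P(compromised) = 0.2·0.1224 / (0.2·0.1224 + 0.15·0.8776) ≈ 0.1568
After 'quiet': P(compromised) = 0.8·0.1568 / (0.8·0.1568 + 0.85·0.8432) ≈ 0.1489

0.149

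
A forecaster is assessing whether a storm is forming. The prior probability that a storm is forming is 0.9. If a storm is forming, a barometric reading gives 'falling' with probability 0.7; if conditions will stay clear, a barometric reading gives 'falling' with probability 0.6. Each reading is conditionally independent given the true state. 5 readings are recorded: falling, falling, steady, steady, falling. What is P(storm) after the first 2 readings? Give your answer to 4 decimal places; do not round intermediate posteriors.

0.9245

After 'falling': P(storm) = 0.7·0.9000 / (0.7·0.9000 + 0.6·0.1000) ≈ 0.9130
After 'falling': P(storm) = 0.7·0.9130 / (0.7·0.9130 + 0.6·0.0870) ≈ 0.9245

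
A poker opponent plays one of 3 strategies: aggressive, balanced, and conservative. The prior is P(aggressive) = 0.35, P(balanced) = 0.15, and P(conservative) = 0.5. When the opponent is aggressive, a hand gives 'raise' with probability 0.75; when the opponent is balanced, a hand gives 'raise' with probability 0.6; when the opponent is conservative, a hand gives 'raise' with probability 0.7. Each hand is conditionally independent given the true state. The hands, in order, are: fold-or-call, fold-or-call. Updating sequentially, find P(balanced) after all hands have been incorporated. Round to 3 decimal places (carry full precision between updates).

0.264

Apply Bayes' rule sequentially, carrying P(balanced) forward.
After 'fold-or-call': normaliser = 0.25·0.3500 + 0.4·0.1500 + 0.3·0.5000; P(aggressive) ≈ 0.2941, P(balanced) ≈ 0.2017, P(conservative) ≈ 0.5042
After 'fold-or-call': normaliser = 0.25·0.2941 + 0.4·0.2017 + 0.3·0.5042; P(aggressive) ≈ 0.2407, P(balanced) ≈ 0.2641, P(conservative) ≈ 0.4952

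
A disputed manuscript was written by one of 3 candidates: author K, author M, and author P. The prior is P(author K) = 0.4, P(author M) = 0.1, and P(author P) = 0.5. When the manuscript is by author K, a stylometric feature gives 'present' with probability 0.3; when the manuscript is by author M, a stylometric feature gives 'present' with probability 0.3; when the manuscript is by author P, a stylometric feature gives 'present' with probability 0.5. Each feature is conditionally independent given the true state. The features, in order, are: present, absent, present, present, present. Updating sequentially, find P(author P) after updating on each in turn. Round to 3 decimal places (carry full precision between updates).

After 'present': normaliser = 0.3·0.4000 + 0.3·0.1000 + 0.5·0.5000; P(author K) ≈ 0.3000, P(author M) ≈ 0.0750, P(author P) ≈ 0.6250
After 'absent': normaliser = 0.7·0.3000 + 0.7·0.0750 + 0.5·0.6250; P(author K) ≈ 0.3652, P(author M) ≈ 0.0913, P(author P) ≈ 0.5435
After 'present': normaliser = 0.3·0.3652 + 0.3·0.0913 + 0.5·0.5435; P(author K) ≈ 0.2681, P(author M) ≈ 0.0670, P(author P) ≈ 0.6649
After 'present': normaliser = 0.3·0.2681 + 0.3·0.0670 + 0.5·0.6649; P(author K) ≈ 0.1857, P(author M) ≈ 0.0464, P(author P) ≈ 0.7678
After 'present': normaliser = 0.3·0.1857 + 0.3·0.0464 + 0.5·0.7678; P(author K) ≈ 0.1229, P(author M) ≈ 0.0307, P(author P) ≈ 0.8464

0.846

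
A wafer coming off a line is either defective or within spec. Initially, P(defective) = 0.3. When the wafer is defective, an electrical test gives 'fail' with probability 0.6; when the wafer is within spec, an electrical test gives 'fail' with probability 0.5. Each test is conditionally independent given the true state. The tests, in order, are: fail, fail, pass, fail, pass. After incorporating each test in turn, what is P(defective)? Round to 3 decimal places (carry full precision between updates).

0.322

After 'fail': P(defective) = 0.6·0.3000 / (0.6·0.3000 + 0.5·0.7000) ≈ 0.3396
After 'fail': P(defective) = 0.6·0.3396 / (0.6·0.3396 + 0.5·0.6604) ≈ 0.3816
After 'pass': P(defective) = 0.4·0.3816 / (0.4·0.3816 + 0.5·0.6184) ≈ 0.3305
After 'fail': P(defective) = 0.6·0.3305 / (0.6·0.3305 + 0.5·0.6695) ≈ 0.3720
After 'pass': P(defective) = 0.4·0.3720 / (0.4·0.3720 + 0.5·0.6280) ≈ 0.3216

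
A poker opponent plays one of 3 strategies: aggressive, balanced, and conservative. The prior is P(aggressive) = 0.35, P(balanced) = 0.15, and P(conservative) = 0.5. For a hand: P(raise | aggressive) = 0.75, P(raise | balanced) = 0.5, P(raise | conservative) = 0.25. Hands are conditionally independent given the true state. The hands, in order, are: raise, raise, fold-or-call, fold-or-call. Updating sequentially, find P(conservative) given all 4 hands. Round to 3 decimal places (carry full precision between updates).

0.448

After 'raise': normaliser = 0.75·0.3500 + 0.5·0.1500 + 0.25·0.5000; P(aggressive) ≈ 0.5676, P(balanced) ≈ 0.1622, P(conservative) ≈ 0.2703
After 'raise': normaliser = 0.75·0.5676 + 0.5·0.1622 + 0.25·0.2703; P(aggressive) ≈ 0.7412, P(balanced) ≈ 0.1412, P(conservative) ≈ 0.1176
After 'fold-or-call': normaliser = 0.25·0.7412 + 0.5·0.1412 + 0.75·0.1176; P(aggressive) ≈ 0.5385, P(balanced) ≈ 0.2051, P(conservative) ≈ 0.2564
After 'fold-or-call': normaliser = 0.25·0.5385 + 0.5·0.2051 + 0.75·0.2564; P(aggressive) ≈ 0.3134, P(balanced) ≈ 0.2388, P(conservative) ≈ 0.4478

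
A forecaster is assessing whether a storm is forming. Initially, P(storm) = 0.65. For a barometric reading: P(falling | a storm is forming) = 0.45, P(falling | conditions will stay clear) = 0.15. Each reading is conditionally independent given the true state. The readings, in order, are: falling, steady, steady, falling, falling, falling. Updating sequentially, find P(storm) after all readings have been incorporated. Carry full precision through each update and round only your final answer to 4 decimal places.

After 'falling': P(storm) = 0.45·0.6500 / (0.45·0.6500 + 0.15·0.3500) ≈ 0.8478
After 'steady': P(storm) = 0.55·0.8478 / (0.55·0.8478 + 0.85·0.1522) ≈ 0.7828
After 'steady': P(storm) = 0.55·0.7828 / (0.55·0.7828 + 0.85·0.2172) ≈ 0.6999
After 'falling': P(storm) = 0.45·0.6999 / (0.45·0.6999 + 0.15·0.3001) ≈ 0.8750
After 'falling': P(storm) = 0.45·0.8750 / (0.45·0.8750 + 0.15·0.1250) ≈ 0.9545
After 'falling': P(storm) = 0.45·0.9545 / (0.45·0.9545 + 0.15·0.0455) ≈ 0.9844

0.9844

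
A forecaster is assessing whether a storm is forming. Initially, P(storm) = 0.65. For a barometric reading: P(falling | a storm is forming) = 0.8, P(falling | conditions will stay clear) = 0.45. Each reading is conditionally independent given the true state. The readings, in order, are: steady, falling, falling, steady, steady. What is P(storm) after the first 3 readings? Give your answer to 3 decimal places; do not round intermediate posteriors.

0.681

After 'steady': P(storm) = 0.2·0.6500 / (0.2·0.6500 + 0.55·0.3500) ≈ 0.4031
After 'falling': P(storm) = 0.8·0.4031 / (0.8·0.4031 + 0.45·0.5969) ≈ 0.5456
After 'falling': P(storm) = 0.8·0.5456 / (0.8·0.5456 + 0.45·0.4544) ≈ 0.6810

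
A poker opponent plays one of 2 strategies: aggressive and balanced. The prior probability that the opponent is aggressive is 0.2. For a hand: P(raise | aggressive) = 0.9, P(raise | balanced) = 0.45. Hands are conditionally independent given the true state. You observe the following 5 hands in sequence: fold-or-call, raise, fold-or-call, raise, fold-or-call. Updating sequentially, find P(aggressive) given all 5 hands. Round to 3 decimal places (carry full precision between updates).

0.006

After 'fold-or-call': P(aggressive) = 0.1·0.2000 / (0.1·0.2000 + 0.55·0.8000) ≈ 0.0435
After 'raise': P(aggressive) = 0.9·0.0435 / (0.9·0.0435 + 0.45·0.9565) ≈ 0.0833
After 'fold-or-call': P(aggressive) = 0.1·0.0833 / (0.1·0.0833 + 0.55·0.9167) ≈ 0.0163
After 'raise': P(aggressive) = 0.9·0.0163 / (0.9·0.0163 + 0.45·0.9837) ≈ 0.0320
After 'fold-or-call': P(aggressive) = 0.1·0.0320 / (0.1·0.0320 + 0.55·0.9680) ≈ 0.0060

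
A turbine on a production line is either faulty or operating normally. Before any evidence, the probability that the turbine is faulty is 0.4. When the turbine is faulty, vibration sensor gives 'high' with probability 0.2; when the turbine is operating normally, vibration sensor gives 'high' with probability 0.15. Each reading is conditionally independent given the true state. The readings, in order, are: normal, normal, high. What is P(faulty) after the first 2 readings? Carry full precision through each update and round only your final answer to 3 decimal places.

0.371

After 'normal': P(faulty) = 0.8·0.4000 / (0.8·0.4000 + 0.85·0.6000) ≈ 0.3855
After 'normal': P(faulty) = 0.8·0.3855 / (0.8·0.3855 + 0.85·0.6145) ≈ 0.3713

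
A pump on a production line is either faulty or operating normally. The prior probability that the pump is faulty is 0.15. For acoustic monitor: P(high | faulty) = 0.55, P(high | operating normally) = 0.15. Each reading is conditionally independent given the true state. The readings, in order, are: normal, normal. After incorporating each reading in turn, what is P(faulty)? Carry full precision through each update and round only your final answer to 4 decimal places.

After 'normal': P(faulty) = 0.45·0.1500 / (0.45·0.1500 + 0.85·0.8500) ≈ 0.0854
After 'normal': P(faulty) = 0.45·0.0854 / (0.45·0.0854 + 0.85·0.9146) ≈ 0.0471

0.0471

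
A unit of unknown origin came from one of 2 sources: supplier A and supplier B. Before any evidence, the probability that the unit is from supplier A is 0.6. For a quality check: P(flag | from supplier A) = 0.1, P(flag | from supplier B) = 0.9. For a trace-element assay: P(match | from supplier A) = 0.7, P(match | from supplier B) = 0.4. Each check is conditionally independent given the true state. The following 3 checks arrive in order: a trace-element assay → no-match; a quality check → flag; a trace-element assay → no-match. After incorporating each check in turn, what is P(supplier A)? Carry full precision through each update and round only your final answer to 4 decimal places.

0.0400

After a trace-element assay='no-match': P(supplier A) = 0.3·0.6000 / (0.3·0.6000 + 0.6·0.4000) ≈ 0.4286
After a quality check='flag': P(supplier A) = 0.1·0.4286 / (0.1·0.4286 + 0.9·0.5714) ≈ 0.0769
After a trace-element assay='no-match': P(supplier A) = 0.3·0.0769 / (0.3·0.0769 + 0.6·0.9231) ≈ 0.0400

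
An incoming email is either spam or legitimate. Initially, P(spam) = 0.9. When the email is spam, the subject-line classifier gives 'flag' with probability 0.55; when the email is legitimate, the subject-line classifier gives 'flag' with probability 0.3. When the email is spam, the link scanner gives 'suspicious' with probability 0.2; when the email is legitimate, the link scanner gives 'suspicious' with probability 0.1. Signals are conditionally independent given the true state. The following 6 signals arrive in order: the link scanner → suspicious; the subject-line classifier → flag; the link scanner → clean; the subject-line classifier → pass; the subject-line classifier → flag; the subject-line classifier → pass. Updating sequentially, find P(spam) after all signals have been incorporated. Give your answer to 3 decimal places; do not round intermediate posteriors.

0.957

After the link scanner='suspicious': P(spam) = 0.2·0.9000 / (0.2·0.9000 + 0.1·0.1000) ≈ 0.9474
After the subject-line classifier='flag': P(spam) = 0.55·0.9474 / (0.55·0.9474 + 0.3·0.0526) ≈ 0.9706
After the link scanner='clean': P(spam) = 0.8·0.9706 / (0.8·0.9706 + 0.9·0.0294) ≈ 0.9670
After the subject-line classifier='pass': P(spam) = 0.45·0.9670 / (0.45·0.9670 + 0.7·0.0330) ≈ 0.9496
After the subject-line classifier='flag': P(spam) = 0.55·0.9496 / (0.55·0.9496 + 0.3·0.0504) ≈ 0.9719
After the subject-line classifier='pass': P(spam) = 0.45·0.9719 / (0.45·0.9719 + 0.7·0.0281) ≈ 0.9569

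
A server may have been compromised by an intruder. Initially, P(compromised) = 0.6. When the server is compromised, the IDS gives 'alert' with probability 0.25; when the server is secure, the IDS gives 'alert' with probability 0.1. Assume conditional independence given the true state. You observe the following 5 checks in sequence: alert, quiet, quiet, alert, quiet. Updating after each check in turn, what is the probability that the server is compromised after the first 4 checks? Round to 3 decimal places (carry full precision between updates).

0.867

After 'alert': P(compromised) = 0.25·0.6000 / (0.25·0.6000 + 0.1·0.4000) ≈ 0.7895
After 'quiet': P(compromised) = 0.75·0.7895 / (0.75·0.7895 + 0.9·0.2105) ≈ 0.7576
After 'quiet': P(compromised) = 0.75·0.7576 / (0.75·0.7576 + 0.9·0.2424) ≈ 0.7225
After 'alert': P(compromised) = 0.25·0.7225 / (0.25·0.7225 + 0.1·0.2775) ≈ 0.8669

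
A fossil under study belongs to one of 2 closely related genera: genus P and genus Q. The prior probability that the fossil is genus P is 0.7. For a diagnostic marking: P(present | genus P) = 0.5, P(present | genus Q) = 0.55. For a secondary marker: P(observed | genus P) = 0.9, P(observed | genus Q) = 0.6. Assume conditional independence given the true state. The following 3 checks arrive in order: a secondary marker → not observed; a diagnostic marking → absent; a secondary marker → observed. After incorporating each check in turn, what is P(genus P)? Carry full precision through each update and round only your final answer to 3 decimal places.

Apply Bayes' rule sequentially, carrying P(genus P) forward.
After a secondary marker='not observed': P(genus P) = 0.1·0.7000 / (0.1·0.7000 + 0.4·0.3000) ≈ 0.3684
After a diagnostic marking='absent': P(genus P) = 0.5·0.3684 / (0.5·0.3684 + 0.45·0.6316) ≈ 0.3933
After a secondary marker='observed': P(genus P) = 0.9·0.3933 / (0.9·0.3933 + 0.6·0.6067) ≈ 0.4930

0.493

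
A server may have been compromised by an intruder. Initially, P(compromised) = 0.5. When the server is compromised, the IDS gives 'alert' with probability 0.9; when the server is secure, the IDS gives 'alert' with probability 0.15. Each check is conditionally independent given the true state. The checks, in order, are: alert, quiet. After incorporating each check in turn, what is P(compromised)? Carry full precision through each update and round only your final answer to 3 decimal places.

0.414

After 'alert': P(compromised) = 0.9·0.5000 / (0.9·0.5000 + 0.15·0.5000) ≈ 0.8571
After 'quiet': P(compromised) = 0.1·0.8571 / (0.1·0.8571 + 0.85·0.1429) ≈ 0.4138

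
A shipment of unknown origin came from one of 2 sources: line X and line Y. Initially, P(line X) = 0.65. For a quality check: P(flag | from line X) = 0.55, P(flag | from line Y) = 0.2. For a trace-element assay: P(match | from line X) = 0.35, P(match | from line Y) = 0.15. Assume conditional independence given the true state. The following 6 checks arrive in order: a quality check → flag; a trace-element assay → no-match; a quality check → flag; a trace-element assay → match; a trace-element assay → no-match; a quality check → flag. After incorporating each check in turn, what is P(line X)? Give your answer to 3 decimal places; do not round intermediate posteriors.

After a quality check='flag': P(line X) = 0.55·0.6500 / (0.55·0.6500 + 0.2·0.3500) ≈ 0.8363
After a trace-element assay='no-match': P(line X) = 0.65·0.8363 / (0.65·0.8363 + 0.85·0.1637) ≈ 0.7961
After a quality check='flag': P(line X) = 0.55·0.7961 / (0.55·0.7961 + 0.2·0.2039) ≈ 0.9148
After a trace-element assay='match': P(line X) = 0.35·0.9148 / (0.35·0.9148 + 0.15·0.0852) ≈ 0.9616
After a trace-element assay='no-match': P(line X) = 0.65·0.9616 / (0.65·0.9616 + 0.85·0.0384) ≈ 0.9504
After a quality check='flag': P(line X) = 0.55·0.9504 / (0.55·0.9504 + 0.2·0.0496) ≈ 0.9814

0.981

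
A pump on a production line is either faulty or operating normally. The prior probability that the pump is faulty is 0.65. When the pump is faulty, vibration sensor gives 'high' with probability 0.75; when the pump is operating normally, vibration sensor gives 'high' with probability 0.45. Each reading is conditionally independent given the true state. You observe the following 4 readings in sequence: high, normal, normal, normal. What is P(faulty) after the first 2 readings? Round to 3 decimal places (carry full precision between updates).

0.585

After 'high': P(faulty) = 0.75·0.6500 / (0.75·0.6500 + 0.45·0.3500) ≈ 0.7558
After 'normal': P(faulty) = 0.25·0.7558 / (0.25·0.7558 + 0.55·0.2442) ≈ 0.5845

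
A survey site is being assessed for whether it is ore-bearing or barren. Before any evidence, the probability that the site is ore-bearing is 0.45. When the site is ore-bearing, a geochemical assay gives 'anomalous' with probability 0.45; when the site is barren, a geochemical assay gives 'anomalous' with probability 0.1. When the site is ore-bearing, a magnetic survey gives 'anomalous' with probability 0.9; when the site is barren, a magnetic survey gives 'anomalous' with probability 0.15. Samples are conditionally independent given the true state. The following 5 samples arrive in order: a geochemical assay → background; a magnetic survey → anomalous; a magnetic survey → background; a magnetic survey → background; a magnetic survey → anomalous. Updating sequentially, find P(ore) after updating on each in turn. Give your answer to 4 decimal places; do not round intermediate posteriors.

0.1994

After a geochemical assay='background': P(ore) = 0.55·0.4500 / (0.55·0.4500 + 0.9·0.5500) ≈ 0.3333
After a magnetic survey='anomalous': P(ore) = 0.9·0.3333 / (0.9·0.3333 + 0.15·0.6667) ≈ 0.7500
After a magnetic survey='background': P(ore) = 0.1·0.7500 / (0.1·0.7500 + 0.85·0.2500) ≈ 0.2609
After a magnetic survey='background': P(ore) = 0.1·0.2609 / (0.1·0.2609 + 0.85·0.7391) ≈ 0.0399
After a magnetic survey='anomalous': P(ore) = 0.9·0.0399 / (0.9·0.0399 + 0.15·0.9601) ≈ 0.1994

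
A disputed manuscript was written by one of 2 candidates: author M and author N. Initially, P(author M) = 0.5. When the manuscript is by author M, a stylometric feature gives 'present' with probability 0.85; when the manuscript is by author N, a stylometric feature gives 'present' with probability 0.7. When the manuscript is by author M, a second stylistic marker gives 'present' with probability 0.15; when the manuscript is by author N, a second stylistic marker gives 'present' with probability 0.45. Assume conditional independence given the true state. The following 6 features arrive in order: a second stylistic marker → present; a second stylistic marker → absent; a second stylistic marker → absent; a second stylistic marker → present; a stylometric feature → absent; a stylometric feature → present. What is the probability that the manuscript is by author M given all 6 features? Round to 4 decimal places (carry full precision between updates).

After a second stylistic marker='present': P(author M) = 0.15·0.5000 / (0.15·0.5000 + 0.45·0.5000) ≈ 0.2500
After a second stylistic marker='absent': P(author M) = 0.85·0.2500 / (0.85·0.2500 + 0.55·0.7500) ≈ 0.3400
After a second stylistic marker='absent': P(author M) = 0.85·0.3400 / (0.85·0.3400 + 0.55·0.6600) ≈ 0.4433
After a second stylistic marker='present': P(author M) = 0.15·0.4433 / (0.15·0.4433 + 0.45·0.5567) ≈ 0.2097
After a stylometric feature='absent': P(author M) = 0.15·0.2097 / (0.15·0.2097 + 0.3·0.7903) ≈ 0.1171
After a stylometric feature='present': P(author M) = 0.85·0.1171 / (0.85·0.1171 + 0.7·0.8829) ≈ 0.1388

0.1388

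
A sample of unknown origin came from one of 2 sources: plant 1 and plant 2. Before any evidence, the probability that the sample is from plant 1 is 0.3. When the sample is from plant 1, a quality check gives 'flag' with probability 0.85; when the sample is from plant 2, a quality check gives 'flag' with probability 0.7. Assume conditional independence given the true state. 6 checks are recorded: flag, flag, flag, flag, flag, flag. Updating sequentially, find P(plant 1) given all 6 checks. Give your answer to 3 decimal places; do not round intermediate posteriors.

After 'flag': P(plant 1) = 0.85·0.3000 / (0.85·0.3000 + 0.7·0.7000) ≈ 0.3423
After 'flag': P(plant 1) = 0.85·0.3423 / (0.85·0.3423 + 0.7·0.6577) ≈ 0.3872
After 'flag': P(plant 1) = 0.85·0.3872 / (0.85·0.3872 + 0.7·0.6128) ≈ 0.4342
After 'flag': P(plant 1) = 0.85·0.4342 / (0.85·0.4342 + 0.7·0.5658) ≈ 0.4823
After 'flag': P(plant 1) = 0.85·0.4823 / (0.85·0.4823 + 0.7·0.5177) ≈ 0.5308
After 'flag': P(plant 1) = 0.85·0.5308 / (0.85·0.5308 + 0.7·0.4692) ≈ 0.5787

0.579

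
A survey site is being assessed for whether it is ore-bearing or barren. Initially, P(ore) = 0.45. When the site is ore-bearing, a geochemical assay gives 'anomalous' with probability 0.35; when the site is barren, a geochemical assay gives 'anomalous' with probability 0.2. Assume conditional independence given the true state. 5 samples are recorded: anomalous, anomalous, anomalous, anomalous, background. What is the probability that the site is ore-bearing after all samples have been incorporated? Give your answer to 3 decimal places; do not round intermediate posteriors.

0.862

After 'anomalous': P(ore) = 0.35·0.4500 / (0.35·0.4500 + 0.2·0.5500) ≈ 0.5888
After 'anomalous': P(ore) = 0.35·0.5888 / (0.35·0.5888 + 0.2·0.4112) ≈ 0.7147
After 'anomalous': P(ore) = 0.35·0.7147 / (0.35·0.7147 + 0.2·0.2853) ≈ 0.8143
After 'anomalous': P(ore) = 0.35·0.8143 / (0.35·0.8143 + 0.2·0.1857) ≈ 0.8847
After 'background': P(ore) = 0.65·0.8847 / (0.65·0.8847 + 0.8·0.1153) ≈ 0.8618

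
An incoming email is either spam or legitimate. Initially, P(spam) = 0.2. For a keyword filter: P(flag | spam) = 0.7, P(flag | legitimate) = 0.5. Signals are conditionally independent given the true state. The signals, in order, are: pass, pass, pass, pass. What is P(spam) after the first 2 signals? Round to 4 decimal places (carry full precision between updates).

After 'pass': P(spam) = 0.3·0.2000 / (0.3·0.2000 + 0.5·0.8000) ≈ 0.1304
After 'pass': P(spam) = 0.3·0.1304 / (0.3·0.1304 + 0.5·0.8696) ≈ 0.0826

0.0826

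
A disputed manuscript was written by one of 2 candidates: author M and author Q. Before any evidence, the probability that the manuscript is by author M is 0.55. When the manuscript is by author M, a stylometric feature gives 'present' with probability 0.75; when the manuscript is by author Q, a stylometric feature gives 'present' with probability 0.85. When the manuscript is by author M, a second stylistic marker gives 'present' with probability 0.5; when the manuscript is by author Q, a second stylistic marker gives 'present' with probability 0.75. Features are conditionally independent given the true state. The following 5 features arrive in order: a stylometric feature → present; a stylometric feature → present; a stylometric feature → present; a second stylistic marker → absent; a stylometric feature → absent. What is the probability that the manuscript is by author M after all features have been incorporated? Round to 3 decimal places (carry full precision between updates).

Apply Bayes' rule sequentially, carrying P(author M) forward.
After a stylometric feature='present': P(author M) = 0.75·0.5500 / (0.75·0.5500 + 0.85·0.4500) ≈ 0.5189
After a stylometric feature='present': P(author M) = 0.75·0.5189 / (0.75·0.5189 + 0.85·0.4811) ≈ 0.4876
After a stylometric feature='present': P(author M) = 0.75·0.4876 / (0.75·0.4876 + 0.85·0.5124) ≈ 0.4564
After a second stylistic marker='absent': P(author M) = 0.5·0.4564 / (0.5·0.4564 + 0.25·0.5436) ≈ 0.6268
After a stylometric feature='absent': P(author M) = 0.25·0.6268 / (0.25·0.6268 + 0.15·0.3732) ≈ 0.7368

0.737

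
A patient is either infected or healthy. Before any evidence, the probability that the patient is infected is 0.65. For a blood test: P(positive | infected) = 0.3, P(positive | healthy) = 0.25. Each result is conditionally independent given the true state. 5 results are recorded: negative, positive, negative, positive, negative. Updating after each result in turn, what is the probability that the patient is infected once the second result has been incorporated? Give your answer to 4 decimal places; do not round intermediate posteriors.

After 'negative': P(infected) = 0.7·0.6500 / (0.7·0.6500 + 0.75·0.3500) ≈ 0.6341
After 'positive': P(infected) = 0.3·0.6341 / (0.3·0.6341 + 0.25·0.3659) ≈ 0.6753

0.6753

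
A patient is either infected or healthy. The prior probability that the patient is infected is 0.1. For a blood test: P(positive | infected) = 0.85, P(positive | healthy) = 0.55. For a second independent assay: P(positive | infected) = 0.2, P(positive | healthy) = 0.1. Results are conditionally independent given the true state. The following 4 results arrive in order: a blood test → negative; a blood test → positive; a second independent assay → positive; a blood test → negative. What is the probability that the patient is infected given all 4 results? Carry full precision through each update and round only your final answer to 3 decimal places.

Apply Bayes' rule sequentially, carrying P(infected) forward.
After a blood test='negative': P(infected) = 0.15·0.1000 / (0.15·0.1000 + 0.45·0.9000) ≈ 0.0357
After a blood test='positive': P(infected) = 0.85·0.0357 / (0.85·0.0357 + 0.55·0.9643) ≈ 0.0541
After a second independent assay='positive': P(infected) = 0.2·0.0541 / (0.2·0.0541 + 0.1·0.9459) ≈ 0.1027
After a blood test='negative': P(infected) = 0.15·0.1027 / (0.15·0.1027 + 0.45·0.8973) ≈ 0.0368

0.037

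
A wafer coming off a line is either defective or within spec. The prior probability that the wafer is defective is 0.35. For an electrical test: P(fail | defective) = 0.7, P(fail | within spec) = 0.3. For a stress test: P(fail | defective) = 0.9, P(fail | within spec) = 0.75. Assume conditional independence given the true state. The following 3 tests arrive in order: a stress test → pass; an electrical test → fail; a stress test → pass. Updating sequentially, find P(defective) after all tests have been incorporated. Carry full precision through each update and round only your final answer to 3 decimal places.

0.167

Each posterior becomes the prior for the next update.
After a stress test='pass': P(defective) = 0.1·0.3500 / (0.1·0.3500 + 0.25·0.6500) ≈ 0.1772
After an electrical test='fail': P(defective) = 0.7·0.1772 / (0.7·0.1772 + 0.3·0.8228) ≈ 0.3345
After a stress test='pass': P(defective) = 0.1·0.3345 / (0.1·0.3345 + 0.25·0.6655) ≈ 0.1674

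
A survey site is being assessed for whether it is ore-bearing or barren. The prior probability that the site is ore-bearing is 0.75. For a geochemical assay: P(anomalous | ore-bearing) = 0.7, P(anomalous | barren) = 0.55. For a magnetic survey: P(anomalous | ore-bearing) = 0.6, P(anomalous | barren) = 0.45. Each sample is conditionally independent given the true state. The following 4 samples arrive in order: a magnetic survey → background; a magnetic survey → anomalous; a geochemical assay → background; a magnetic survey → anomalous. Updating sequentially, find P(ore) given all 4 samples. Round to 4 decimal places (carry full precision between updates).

Apply Bayes' rule sequentially, carrying P(ore) forward.
After a magnetic survey='background': P(ore) = 0.4·0.7500 / (0.4·0.7500 + 0.55·0.2500) ≈ 0.6857
After a magnetic survey='anomalous': P(ore) = 0.6·0.6857 / (0.6·0.6857 + 0.45·0.3143) ≈ 0.7442
After a geochemical assay='background': P(ore) = 0.3·0.7442 / (0.3·0.7442 + 0.45·0.2558) ≈ 0.6598
After a magnetic survey='anomalous': P(ore) = 0.6·0.6598 / (0.6·0.6598 + 0.45·0.3402) ≈ 0.7211

0.7211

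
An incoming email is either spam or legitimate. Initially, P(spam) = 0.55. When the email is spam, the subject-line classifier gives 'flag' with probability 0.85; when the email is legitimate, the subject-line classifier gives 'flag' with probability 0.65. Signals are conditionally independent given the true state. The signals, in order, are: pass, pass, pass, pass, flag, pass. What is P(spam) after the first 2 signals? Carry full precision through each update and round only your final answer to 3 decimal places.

0.183

After 'pass': P(spam) = 0.15·0.5500 / (0.15·0.5500 + 0.35·0.4500) ≈ 0.3438
After 'pass': P(spam) = 0.15·0.3438 / (0.15·0.3438 + 0.35·0.6562) ≈ 0.1833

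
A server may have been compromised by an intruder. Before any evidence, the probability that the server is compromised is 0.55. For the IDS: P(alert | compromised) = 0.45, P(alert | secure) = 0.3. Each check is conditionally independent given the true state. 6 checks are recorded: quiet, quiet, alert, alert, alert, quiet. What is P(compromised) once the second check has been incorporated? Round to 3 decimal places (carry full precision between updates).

After 'quiet': P(compromised) = 0.55·0.5500 / (0.55·0.5500 + 0.7·0.4500) ≈ 0.4899
After 'quiet': P(compromised) = 0.55·0.4899 / (0.55·0.4899 + 0.7·0.5101) ≈ 0.4300

0.430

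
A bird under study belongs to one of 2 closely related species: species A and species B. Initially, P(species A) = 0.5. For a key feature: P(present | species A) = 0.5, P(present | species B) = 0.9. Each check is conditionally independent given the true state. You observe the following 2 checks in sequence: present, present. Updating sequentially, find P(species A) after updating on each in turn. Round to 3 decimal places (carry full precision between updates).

0.236

After 'present': P(species A) = 0.5·0.5000 / (0.5·0.5000 + 0.9·0.5000) ≈ 0.3571
After 'present': P(species A) = 0.5·0.3571 / (0.5·0.3571 + 0.9·0.6429) ≈ 0.2358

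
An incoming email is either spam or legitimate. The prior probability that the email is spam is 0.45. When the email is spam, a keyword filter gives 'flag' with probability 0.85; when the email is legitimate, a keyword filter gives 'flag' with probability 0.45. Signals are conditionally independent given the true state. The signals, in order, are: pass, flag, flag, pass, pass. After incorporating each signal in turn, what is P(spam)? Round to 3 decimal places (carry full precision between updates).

0.056

Apply Bayes' rule sequentially, carrying P(spam) forward.
After 'pass': P(spam) = 0.15·0.4500 / (0.15·0.4500 + 0.55·0.5500) ≈ 0.1824
After 'flag': P(spam) = 0.85·0.1824 / (0.85·0.1824 + 0.45·0.8176) ≈ 0.2965
After 'flag': P(spam) = 0.85·0.2965 / (0.85·0.2965 + 0.45·0.7035) ≈ 0.4433
After 'pass': P(spam) = 0.15·0.4433 / (0.15·0.4433 + 0.55·0.5567) ≈ 0.1784
After 'pass': P(spam) = 0.15·0.1784 / (0.15·0.1784 + 0.55·0.8216) ≈ 0.0559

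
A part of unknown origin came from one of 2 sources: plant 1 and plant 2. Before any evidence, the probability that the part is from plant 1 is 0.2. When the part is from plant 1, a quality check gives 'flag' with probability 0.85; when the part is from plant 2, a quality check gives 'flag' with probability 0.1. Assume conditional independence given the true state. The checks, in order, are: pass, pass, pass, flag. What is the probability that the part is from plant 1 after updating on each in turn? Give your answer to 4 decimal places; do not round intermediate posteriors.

0.0097

After 'pass': P(plant 1) = 0.15·0.2000 / (0.15·0.2000 + 0.9·0.8000) ≈ 0.0400
After 'pass': P(plant 1) = 0.15·0.0400 / (0.15·0.0400 + 0.9·0.9600) ≈ 0.0069
After 'pass': P(plant 1) = 0.15·0.0069 / (0.15·0.0069 + 0.9·0.9931) ≈ 0.0012
After 'flag': P(plant 1) = 0.85·0.0012 / (0.85·0.0012 + 0.1·0.9988) ≈ 0.0097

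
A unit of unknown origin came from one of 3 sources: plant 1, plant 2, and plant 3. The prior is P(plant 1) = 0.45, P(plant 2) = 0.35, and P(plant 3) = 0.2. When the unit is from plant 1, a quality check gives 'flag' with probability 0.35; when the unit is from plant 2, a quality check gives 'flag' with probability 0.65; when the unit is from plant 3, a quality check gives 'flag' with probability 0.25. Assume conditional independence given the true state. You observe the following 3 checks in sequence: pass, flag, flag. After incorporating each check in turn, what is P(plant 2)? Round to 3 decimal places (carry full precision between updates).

0.534

Apply Bayes' rule sequentially, carrying P(plant 2) forward.
After 'pass': normaliser = 0.65·0.4500 + 0.35·0.3500 + 0.75·0.2000; P(plant 1) ≈ 0.5177, P(plant 2) ≈ 0.2168, P(plant 3) ≈ 0.2655
After 'flag': normaliser = 0.35·0.5177 + 0.65·0.2168 + 0.25·0.2655; P(plant 1) ≈ 0.4664, P(plant 2) ≈ 0.3628, P(plant 3) ≈ 0.1708
After 'flag': normaliser = 0.35·0.4664 + 0.65·0.3628 + 0.25·0.1708; P(plant 1) ≈ 0.3695, P(plant 2) ≈ 0.5338, P(plant 3) ≈ 0.0967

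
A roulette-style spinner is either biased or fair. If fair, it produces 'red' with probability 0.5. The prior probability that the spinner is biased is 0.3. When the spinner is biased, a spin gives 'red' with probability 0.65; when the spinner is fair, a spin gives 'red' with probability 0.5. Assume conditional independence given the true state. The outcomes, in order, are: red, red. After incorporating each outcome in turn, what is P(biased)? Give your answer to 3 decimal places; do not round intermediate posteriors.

Each posterior becomes the prior for the next update.
After 'red': P(biased) = 0.65·0.3000 / (0.65·0.3000 + 0.5·0.7000) ≈ 0.3578
After 'red': P(biased) = 0.65·0.3578 / (0.65·0.3578 + 0.5·0.6422) ≈ 0.4200

0.420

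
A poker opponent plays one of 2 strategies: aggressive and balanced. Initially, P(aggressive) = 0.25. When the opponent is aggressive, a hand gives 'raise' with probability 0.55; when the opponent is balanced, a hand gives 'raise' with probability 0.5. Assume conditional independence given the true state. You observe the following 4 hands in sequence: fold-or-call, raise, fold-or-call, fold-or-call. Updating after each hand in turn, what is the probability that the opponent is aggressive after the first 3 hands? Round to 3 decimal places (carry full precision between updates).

After 'fold-or-call': P(aggressive) = 0.45·0.2500 / (0.45·0.2500 + 0.5·0.7500) ≈ 0.2308
After 'raise': P(aggressive) = 0.55·0.2308 / (0.55·0.2308 + 0.5·0.7692) ≈ 0.2481
After 'fold-or-call': P(aggressive) = 0.45·0.2481 / (0.45·0.2481 + 0.5·0.7519) ≈ 0.2290

0.229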